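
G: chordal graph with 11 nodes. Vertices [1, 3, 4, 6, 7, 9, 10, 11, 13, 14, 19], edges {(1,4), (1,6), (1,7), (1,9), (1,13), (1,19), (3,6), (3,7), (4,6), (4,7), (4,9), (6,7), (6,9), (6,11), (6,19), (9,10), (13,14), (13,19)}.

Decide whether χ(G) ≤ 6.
Yes, G is 6-colorable

A valid 6-coloring: color 1: [6, 10, 13]; color 2: [1, 3, 11, 14]; color 3: [4, 19]; color 4: [7, 9].
(χ(G) = 4 ≤ 6.)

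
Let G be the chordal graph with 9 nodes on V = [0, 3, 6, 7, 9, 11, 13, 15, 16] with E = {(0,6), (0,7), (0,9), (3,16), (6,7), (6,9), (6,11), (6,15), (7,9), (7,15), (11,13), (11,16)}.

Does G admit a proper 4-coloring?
A valid 4-coloring: color 1: [6, 13, 16]; color 2: [3, 7, 11]; color 3: [9, 15]; color 4: [0].
(χ(G) = 4 ≤ 4.)

Yes, G is 4-colorable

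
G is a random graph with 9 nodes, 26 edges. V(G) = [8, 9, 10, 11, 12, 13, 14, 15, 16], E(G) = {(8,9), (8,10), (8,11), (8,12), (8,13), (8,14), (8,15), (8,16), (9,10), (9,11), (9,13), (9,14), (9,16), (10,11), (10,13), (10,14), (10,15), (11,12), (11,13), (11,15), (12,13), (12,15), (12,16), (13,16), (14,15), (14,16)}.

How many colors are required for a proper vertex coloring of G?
Clique number ω(G) = 5 (lower bound: χ ≥ ω).
The clique on [8, 9, 10, 11, 13] has size 5, forcing χ ≥ 5, and the coloring below uses 5 colors, so χ(G) = 5.
A valid 5-coloring: color 1: [8]; color 2: [9, 15]; color 3: [10, 12]; color 4: [13, 14]; color 5: [11, 16].

χ(G) = 5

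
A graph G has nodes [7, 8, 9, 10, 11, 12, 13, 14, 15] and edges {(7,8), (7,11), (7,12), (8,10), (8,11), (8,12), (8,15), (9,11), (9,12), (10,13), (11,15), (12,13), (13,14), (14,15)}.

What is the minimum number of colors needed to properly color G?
χ(G) = 3

Clique number ω(G) = 3 (lower bound: χ ≥ ω).
The clique on [8, 11, 15] has size 3, forcing χ ≥ 3, and the coloring below uses 3 colors, so χ(G) = 3.
A valid 3-coloring: color 1: [8, 9, 13]; color 2: [10, 11, 12, 14]; color 3: [7, 15].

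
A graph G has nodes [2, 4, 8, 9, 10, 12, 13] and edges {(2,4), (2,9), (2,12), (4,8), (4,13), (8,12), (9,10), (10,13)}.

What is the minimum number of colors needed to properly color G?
χ(G) = 3

Clique number ω(G) = 2 (lower bound: χ ≥ ω).
Odd cycle [13, 10, 9, 2, 12, 8, 4] needs 3 colors (χ ≥ 3).
The coloring below uses 3 colors, so χ(G) = 3.
A valid 3-coloring: color 1: [4, 10, 12]; color 2: [2, 8, 13]; color 3: [9].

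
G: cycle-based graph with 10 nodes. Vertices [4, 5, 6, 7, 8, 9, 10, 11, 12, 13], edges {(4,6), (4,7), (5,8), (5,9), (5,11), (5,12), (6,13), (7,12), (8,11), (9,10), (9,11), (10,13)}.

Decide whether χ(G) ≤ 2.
No, G is not 2-colorable

The clique on vertices [5, 8, 11] has size 3 > 2, so it alone needs 3 colors.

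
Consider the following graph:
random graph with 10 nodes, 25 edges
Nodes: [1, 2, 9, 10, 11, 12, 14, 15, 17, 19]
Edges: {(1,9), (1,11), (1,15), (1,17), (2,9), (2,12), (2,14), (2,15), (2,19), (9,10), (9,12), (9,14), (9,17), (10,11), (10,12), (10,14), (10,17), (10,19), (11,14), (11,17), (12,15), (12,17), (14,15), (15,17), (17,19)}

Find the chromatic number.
Clique number ω(G) = 4 (lower bound: χ ≥ ω).
The clique on [9, 10, 12, 17] has size 4, forcing χ ≥ 4, and the coloring below uses 4 colors, so χ(G) = 4.
A valid 4-coloring: color 1: [14, 17]; color 2: [1, 2, 10]; color 3: [9, 11, 15, 19]; color 4: [12].

χ(G) = 4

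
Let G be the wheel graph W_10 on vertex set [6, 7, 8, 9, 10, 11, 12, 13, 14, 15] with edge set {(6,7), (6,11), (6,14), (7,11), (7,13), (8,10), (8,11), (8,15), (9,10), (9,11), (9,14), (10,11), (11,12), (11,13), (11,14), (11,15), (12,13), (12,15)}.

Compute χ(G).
Clique number ω(G) = 3 (lower bound: χ ≥ ω).
Odd cycle [10, 8, 15, 12, 13, 7, 6, 14, 9] needs 3 colors (χ ≥ 3).
Vertex 11 is adjacent to every vertex of [6, 7, 8, 9, 10, 12, 13, 14, 15], which already need 3 colors among themselves, so 11 needs a new color (χ ≥ 4).
The coloring below uses 4 colors, so χ(G) = 4.
A valid 4-coloring: color 1: [11]; color 2: [10, 13, 14, 15]; color 3: [7, 8, 9, 12]; color 4: [6].

χ(G) = 4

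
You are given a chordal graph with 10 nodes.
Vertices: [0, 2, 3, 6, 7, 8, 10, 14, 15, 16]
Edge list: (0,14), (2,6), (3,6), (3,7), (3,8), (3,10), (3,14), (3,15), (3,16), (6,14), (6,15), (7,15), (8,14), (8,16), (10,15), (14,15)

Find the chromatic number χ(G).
Clique number ω(G) = 4 (lower bound: χ ≥ ω).
The clique on [3, 6, 14, 15] has size 4, forcing χ ≥ 4, and the coloring below uses 4 colors, so χ(G) = 4.
A valid 4-coloring: color 1: [0, 2, 3]; color 2: [8, 15]; color 3: [7, 10, 14, 16]; color 4: [6].

χ(G) = 4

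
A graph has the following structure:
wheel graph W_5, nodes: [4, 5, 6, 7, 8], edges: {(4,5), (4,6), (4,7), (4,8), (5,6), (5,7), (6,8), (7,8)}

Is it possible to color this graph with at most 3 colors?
Yes, G is 3-colorable

A valid 3-coloring: color 1: [4]; color 2: [6, 7]; color 3: [5, 8].
(χ(G) = 3 ≤ 3.)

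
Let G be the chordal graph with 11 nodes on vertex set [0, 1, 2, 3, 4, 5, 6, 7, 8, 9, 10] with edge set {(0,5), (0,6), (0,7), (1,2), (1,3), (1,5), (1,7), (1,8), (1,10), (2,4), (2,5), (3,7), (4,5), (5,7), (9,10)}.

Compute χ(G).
χ(G) = 3

Clique number ω(G) = 3 (lower bound: χ ≥ ω).
The clique on [0, 5, 7] has size 3, forcing χ ≥ 3, and the coloring below uses 3 colors, so χ(G) = 3.
A valid 3-coloring: color 1: [0, 1, 4, 9]; color 2: [3, 5, 6, 8, 10]; color 3: [2, 7].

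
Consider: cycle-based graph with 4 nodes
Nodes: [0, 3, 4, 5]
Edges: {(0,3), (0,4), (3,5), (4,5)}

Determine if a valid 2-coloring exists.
Yes, G is 2-colorable

A valid 2-coloring: color 1: [3, 4]; color 2: [0, 5].
(χ(G) = 2 ≤ 2.)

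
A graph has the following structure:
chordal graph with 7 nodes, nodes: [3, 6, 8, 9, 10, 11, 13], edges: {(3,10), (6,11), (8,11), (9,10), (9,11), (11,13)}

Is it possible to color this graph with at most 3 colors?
Yes, G is 3-colorable

A valid 3-coloring: color 1: [10, 11]; color 2: [3, 6, 8, 9, 13].
(χ(G) = 2 ≤ 3.)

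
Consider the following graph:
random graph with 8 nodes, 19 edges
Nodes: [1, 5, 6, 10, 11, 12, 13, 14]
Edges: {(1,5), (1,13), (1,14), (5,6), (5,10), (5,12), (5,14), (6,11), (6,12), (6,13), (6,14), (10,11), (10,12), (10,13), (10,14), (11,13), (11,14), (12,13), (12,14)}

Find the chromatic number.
χ(G) = 4

Clique number ω(G) = 4 (lower bound: χ ≥ ω).
The clique on [5, 10, 12, 14] has size 4, forcing χ ≥ 4, and the coloring below uses 4 colors, so χ(G) = 4.
A valid 4-coloring: color 1: [13, 14]; color 2: [1, 6, 10]; color 3: [11, 12]; color 4: [5].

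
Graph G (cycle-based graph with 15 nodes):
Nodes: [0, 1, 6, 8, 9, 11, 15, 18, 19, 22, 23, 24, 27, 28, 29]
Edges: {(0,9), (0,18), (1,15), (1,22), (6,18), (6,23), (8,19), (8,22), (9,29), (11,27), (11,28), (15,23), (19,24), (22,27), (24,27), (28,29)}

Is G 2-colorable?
No, G is not 2-colorable

Odd cycle [24, 19, 8, 22, 27] needs 3 colors (χ ≥ 3).
Hence χ(G) ≥ 3 > 2, so no proper 2-coloring exists.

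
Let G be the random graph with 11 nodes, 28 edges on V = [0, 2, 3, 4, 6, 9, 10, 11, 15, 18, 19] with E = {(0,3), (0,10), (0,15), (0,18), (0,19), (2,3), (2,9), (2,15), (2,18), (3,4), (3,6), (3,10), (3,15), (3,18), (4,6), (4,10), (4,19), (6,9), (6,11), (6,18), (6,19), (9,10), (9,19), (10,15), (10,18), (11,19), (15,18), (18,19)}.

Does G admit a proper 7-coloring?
A valid 7-coloring: color 1: [4, 9, 11, 18]; color 2: [3, 19]; color 3: [2, 6, 10]; color 4: [15]; color 5: [0].
(χ(G) = 5 ≤ 7.)

Yes, G is 7-colorable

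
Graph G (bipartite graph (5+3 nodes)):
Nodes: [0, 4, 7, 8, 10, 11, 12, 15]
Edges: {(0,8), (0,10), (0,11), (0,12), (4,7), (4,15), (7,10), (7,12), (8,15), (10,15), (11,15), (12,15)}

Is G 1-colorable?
No, G is not 1-colorable

Edge (0,8) forces its endpoints to differ, so 1 color is not enough.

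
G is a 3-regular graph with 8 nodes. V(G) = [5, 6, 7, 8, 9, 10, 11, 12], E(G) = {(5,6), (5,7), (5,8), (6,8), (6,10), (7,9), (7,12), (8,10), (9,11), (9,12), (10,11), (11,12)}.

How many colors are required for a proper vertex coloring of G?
Clique number ω(G) = 3 (lower bound: χ ≥ ω).
The clique on [5, 6, 8] has size 3, forcing χ ≥ 3, and the coloring below uses 3 colors, so χ(G) = 3.
A valid 3-coloring: color 1: [6, 7, 11]; color 2: [5, 9, 10]; color 3: [8, 12].

χ(G) = 3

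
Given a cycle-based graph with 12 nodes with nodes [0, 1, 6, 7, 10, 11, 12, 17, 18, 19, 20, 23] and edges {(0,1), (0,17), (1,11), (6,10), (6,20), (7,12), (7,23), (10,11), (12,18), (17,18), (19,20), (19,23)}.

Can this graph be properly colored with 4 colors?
Yes, G is 4-colorable

A valid 4-coloring: color 1: [1, 10, 12, 17, 20, 23]; color 2: [0, 6, 7, 11, 18, 19].
(χ(G) = 2 ≤ 4.)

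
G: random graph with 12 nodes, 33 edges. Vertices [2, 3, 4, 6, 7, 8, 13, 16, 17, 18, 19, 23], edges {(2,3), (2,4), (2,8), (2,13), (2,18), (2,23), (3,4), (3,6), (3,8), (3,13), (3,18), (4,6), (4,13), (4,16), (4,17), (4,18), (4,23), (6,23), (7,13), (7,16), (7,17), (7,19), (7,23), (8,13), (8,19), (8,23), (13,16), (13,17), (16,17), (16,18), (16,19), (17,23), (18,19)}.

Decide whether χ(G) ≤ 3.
No, G is not 3-colorable

The clique on vertices [2, 3, 8, 13] has size 4 > 3, so it alone needs 4 colors.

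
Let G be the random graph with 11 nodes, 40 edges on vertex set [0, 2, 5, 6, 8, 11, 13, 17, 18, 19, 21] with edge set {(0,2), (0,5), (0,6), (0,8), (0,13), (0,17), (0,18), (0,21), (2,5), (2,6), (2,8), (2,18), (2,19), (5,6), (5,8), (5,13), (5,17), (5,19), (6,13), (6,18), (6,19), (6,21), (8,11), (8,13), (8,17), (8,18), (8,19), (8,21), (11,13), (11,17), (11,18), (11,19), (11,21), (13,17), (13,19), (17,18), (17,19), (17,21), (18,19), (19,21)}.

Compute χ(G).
χ(G) = 5

Clique number ω(G) = 5 (lower bound: χ ≥ ω).
The clique on [0, 5, 8, 13, 17] has size 5, forcing χ ≥ 5, and the coloring below uses 5 colors, so χ(G) = 5.
A valid 5-coloring: color 1: [6, 8]; color 2: [0, 19]; color 3: [2, 17]; color 4: [5, 11]; color 5: [13, 18, 21].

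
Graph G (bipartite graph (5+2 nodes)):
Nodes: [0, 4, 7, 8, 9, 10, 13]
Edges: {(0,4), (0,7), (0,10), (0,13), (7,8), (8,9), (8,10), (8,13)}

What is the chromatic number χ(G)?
χ(G) = 2

Clique number ω(G) = 2 (lower bound: χ ≥ ω).
The graph is bipartite (no odd cycle), so 2 colors suffice: χ(G) = 2.
A valid 2-coloring: color 1: [0, 8]; color 2: [4, 7, 9, 10, 13].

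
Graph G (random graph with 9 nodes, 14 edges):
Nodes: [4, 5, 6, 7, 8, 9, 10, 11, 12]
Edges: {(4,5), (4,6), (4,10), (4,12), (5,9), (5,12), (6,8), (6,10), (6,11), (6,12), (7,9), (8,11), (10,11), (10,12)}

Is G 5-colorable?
Yes, G is 5-colorable

A valid 5-coloring: color 1: [5, 6, 7]; color 2: [4, 9, 11]; color 3: [8, 12]; color 4: [10].
(χ(G) = 4 ≤ 5.)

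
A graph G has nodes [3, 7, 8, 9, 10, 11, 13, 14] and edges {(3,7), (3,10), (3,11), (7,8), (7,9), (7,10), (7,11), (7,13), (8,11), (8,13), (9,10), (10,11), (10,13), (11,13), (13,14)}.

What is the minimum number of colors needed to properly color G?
Clique number ω(G) = 4 (lower bound: χ ≥ ω).
The clique on [7, 8, 11, 13] has size 4, forcing χ ≥ 4, and the coloring below uses 4 colors, so χ(G) = 4.
A valid 4-coloring: color 1: [7, 14]; color 2: [9, 11]; color 3: [3, 13]; color 4: [8, 10].

χ(G) = 4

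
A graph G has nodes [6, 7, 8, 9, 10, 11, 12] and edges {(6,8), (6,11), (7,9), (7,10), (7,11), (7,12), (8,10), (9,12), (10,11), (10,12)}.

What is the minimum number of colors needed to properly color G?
χ(G) = 3

Clique number ω(G) = 3 (lower bound: χ ≥ ω).
The clique on [7, 9, 12] has size 3, forcing χ ≥ 3, and the coloring below uses 3 colors, so χ(G) = 3.
A valid 3-coloring: color 1: [6, 9, 10]; color 2: [7, 8]; color 3: [11, 12].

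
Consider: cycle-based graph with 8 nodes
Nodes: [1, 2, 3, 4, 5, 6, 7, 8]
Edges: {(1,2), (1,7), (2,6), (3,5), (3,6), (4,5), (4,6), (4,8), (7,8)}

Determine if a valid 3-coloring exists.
A valid 3-coloring: color 1: [1, 5, 6, 8]; color 2: [2, 3, 4, 7].
(χ(G) = 2 ≤ 3.)

Yes, G is 3-colorable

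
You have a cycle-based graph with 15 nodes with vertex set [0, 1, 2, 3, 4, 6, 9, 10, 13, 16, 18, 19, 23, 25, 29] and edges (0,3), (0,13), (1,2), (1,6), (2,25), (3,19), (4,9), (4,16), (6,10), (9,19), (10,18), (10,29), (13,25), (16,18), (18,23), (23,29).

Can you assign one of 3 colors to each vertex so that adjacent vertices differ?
Yes, G is 3-colorable

A valid 3-coloring: color 1: [1, 3, 9, 10, 13, 16, 23]; color 2: [0, 2, 4, 6, 18, 19, 29]; color 3: [25].
(χ(G) = 3 ≤ 3.)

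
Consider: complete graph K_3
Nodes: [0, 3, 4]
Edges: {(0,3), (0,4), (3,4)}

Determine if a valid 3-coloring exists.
Yes, G is 3-colorable

A valid 3-coloring: color 1: [3]; color 2: [4]; color 3: [0].
(χ(G) = 3 ≤ 3.)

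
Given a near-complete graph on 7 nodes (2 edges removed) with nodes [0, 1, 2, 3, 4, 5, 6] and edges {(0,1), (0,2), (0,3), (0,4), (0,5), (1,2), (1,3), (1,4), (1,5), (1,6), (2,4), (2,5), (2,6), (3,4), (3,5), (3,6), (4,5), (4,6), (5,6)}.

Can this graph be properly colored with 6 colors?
A valid 6-coloring: color 1: [4]; color 2: [1]; color 3: [5]; color 4: [2, 3]; color 5: [0, 6].
(χ(G) = 5 ≤ 6.)

Yes, G is 6-colorable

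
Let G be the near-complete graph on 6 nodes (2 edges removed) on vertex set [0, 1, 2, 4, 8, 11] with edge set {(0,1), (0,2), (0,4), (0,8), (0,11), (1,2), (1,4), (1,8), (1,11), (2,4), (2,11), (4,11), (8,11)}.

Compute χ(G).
χ(G) = 5

Clique number ω(G) = 5 (lower bound: χ ≥ ω).
The clique on [0, 1, 2, 4, 11] has size 5, forcing χ ≥ 5, and the coloring below uses 5 colors, so χ(G) = 5.
A valid 5-coloring: color 1: [1]; color 2: [11]; color 3: [0]; color 4: [4, 8]; color 5: [2].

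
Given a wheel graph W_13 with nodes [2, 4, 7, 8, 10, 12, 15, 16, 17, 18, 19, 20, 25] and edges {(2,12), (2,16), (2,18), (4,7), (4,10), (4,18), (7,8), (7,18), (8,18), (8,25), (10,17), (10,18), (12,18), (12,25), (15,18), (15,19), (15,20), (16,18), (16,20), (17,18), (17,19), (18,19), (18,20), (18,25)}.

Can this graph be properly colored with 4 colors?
Yes, G is 4-colorable

A valid 4-coloring: color 1: [18]; color 2: [4, 8, 12, 15, 16, 17]; color 3: [2, 7, 10, 19, 20, 25].
(χ(G) = 3 ≤ 4.)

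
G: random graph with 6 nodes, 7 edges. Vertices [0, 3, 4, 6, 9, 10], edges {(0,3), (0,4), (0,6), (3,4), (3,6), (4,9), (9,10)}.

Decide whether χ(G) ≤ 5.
A valid 5-coloring: color 1: [4, 6, 10]; color 2: [0, 9]; color 3: [3].
(χ(G) = 3 ≤ 5.)

Yes, G is 5-colorable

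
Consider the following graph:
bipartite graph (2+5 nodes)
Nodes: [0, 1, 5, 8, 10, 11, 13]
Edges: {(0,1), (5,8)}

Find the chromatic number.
Clique number ω(G) = 2 (lower bound: χ ≥ ω).
The graph is bipartite (no odd cycle), so 2 colors suffice: χ(G) = 2.
A valid 2-coloring: color 1: [1, 5, 10, 11, 13]; color 2: [0, 8].

χ(G) = 2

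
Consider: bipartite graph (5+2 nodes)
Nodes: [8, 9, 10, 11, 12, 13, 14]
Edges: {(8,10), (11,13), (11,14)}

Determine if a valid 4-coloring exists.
A valid 4-coloring: color 1: [9, 10, 11, 12]; color 2: [8, 13, 14].
(χ(G) = 2 ≤ 4.)

Yes, G is 4-colorable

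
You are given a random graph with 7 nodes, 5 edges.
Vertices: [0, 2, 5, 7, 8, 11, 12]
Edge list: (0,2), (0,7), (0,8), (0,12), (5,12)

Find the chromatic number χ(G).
Clique number ω(G) = 2 (lower bound: χ ≥ ω).
The graph is bipartite (no odd cycle), so 2 colors suffice: χ(G) = 2.
A valid 2-coloring: color 1: [0, 5, 11]; color 2: [2, 7, 8, 12].

χ(G) = 2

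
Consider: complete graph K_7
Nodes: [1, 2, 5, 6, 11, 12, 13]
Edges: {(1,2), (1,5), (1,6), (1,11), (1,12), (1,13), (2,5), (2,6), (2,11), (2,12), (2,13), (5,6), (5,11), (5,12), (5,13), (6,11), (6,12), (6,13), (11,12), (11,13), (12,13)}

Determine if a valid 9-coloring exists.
A valid 9-coloring: color 1: [2]; color 2: [1]; color 3: [11]; color 4: [13]; color 5: [6]; color 6: [5]; color 7: [12].
(χ(G) = 7 ≤ 9.)

Yes, G is 9-colorable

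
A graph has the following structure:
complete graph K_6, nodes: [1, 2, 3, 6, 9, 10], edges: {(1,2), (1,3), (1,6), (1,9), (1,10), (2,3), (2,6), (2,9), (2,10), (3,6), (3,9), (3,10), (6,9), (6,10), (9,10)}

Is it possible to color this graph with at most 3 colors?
No, G is not 3-colorable

The clique on vertices [1, 2, 3, 6, 9, 10] has size 6 > 3, so it alone needs 6 colors.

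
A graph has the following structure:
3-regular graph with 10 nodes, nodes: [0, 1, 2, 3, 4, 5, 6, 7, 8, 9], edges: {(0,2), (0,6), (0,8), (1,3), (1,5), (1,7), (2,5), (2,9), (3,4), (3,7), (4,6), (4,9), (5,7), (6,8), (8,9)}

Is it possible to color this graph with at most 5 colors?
A valid 5-coloring: color 1: [0, 4, 5]; color 2: [2, 3, 8]; color 3: [6, 7, 9]; color 4: [1].
(χ(G) = 3 ≤ 5.)

Yes, G is 5-colorable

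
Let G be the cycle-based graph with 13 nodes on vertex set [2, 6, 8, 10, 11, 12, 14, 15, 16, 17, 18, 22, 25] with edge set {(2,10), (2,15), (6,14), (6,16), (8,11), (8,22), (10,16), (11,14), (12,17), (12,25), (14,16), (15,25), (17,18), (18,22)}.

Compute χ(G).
χ(G) = 3

Clique number ω(G) = 3 (lower bound: χ ≥ ω).
The clique on [6, 14, 16] has size 3, forcing χ ≥ 3, and the coloring below uses 3 colors, so χ(G) = 3.
A valid 3-coloring: color 1: [2, 11, 16, 17, 22, 25]; color 2: [8, 10, 12, 14, 15, 18]; color 3: [6].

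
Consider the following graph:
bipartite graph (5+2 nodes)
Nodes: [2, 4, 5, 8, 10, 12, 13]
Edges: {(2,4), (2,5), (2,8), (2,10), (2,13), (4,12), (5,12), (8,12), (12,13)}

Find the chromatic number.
Clique number ω(G) = 2 (lower bound: χ ≥ ω).
The graph is bipartite (no odd cycle), so 2 colors suffice: χ(G) = 2.
A valid 2-coloring: color 1: [2, 12]; color 2: [4, 5, 8, 10, 13].

χ(G) = 2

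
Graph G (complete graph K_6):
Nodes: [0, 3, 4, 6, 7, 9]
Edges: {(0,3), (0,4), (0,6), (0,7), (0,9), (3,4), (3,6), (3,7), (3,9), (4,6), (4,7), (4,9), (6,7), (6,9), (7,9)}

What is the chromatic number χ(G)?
χ(G) = 6

Clique number ω(G) = 6 (lower bound: χ ≥ ω).
The clique on [0, 3, 4, 6, 7, 9] has size 6, forcing χ ≥ 6, and the coloring below uses 6 colors, so χ(G) = 6.
A valid 6-coloring: color 1: [0]; color 2: [7]; color 3: [3]; color 4: [9]; color 5: [6]; color 6: [4].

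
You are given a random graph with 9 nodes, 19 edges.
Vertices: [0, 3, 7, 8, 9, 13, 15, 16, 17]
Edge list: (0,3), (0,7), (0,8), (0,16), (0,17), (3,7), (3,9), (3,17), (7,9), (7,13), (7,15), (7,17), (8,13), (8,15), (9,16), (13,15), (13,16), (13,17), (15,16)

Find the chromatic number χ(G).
χ(G) = 4

Clique number ω(G) = 4 (lower bound: χ ≥ ω).
The clique on [0, 3, 7, 17] has size 4, forcing χ ≥ 4, and the coloring below uses 4 colors, so χ(G) = 4.
A valid 4-coloring: color 1: [7, 8, 16]; color 2: [0, 9, 13]; color 3: [15, 17]; color 4: [3].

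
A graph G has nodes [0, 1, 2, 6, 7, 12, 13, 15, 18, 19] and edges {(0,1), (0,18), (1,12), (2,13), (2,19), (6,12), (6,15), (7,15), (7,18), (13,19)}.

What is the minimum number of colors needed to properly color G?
Clique number ω(G) = 3 (lower bound: χ ≥ ω).
The clique on [2, 13, 19] has size 3, forcing χ ≥ 3, and the coloring below uses 3 colors, so χ(G) = 3.
A valid 3-coloring: color 1: [0, 12, 15, 19]; color 2: [1, 2, 6, 18]; color 3: [7, 13].

χ(G) = 3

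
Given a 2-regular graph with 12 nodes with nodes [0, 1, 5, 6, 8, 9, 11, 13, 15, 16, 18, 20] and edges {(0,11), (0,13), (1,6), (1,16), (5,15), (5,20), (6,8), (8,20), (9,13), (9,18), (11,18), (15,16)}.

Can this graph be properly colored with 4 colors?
A valid 4-coloring: color 1: [6, 13, 15, 18, 20]; color 2: [1, 5, 8, 9, 11]; color 3: [0, 16].
(χ(G) = 3 ≤ 4.)

Yes, G is 4-colorable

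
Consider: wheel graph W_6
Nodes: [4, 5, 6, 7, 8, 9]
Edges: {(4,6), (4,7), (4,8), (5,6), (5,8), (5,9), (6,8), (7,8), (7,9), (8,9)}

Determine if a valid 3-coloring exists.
No, G is not 3-colorable

Odd cycle [4, 6, 5, 9, 7] needs 3 colors (χ ≥ 3).
Vertex 8 is adjacent to every vertex of [4, 5, 6, 7, 9], which already need 3 colors among themselves, so 8 needs a new color (χ ≥ 4).
Hence χ(G) ≥ 4 > 3, so no proper 3-coloring exists.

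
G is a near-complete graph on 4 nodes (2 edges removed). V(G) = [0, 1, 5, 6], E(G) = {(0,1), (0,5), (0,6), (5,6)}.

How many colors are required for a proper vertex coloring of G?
Clique number ω(G) = 3 (lower bound: χ ≥ ω).
The clique on [0, 5, 6] has size 3, forcing χ ≥ 3, and the coloring below uses 3 colors, so χ(G) = 3.
A valid 3-coloring: color 1: [0]; color 2: [1, 6]; color 3: [5].

χ(G) = 3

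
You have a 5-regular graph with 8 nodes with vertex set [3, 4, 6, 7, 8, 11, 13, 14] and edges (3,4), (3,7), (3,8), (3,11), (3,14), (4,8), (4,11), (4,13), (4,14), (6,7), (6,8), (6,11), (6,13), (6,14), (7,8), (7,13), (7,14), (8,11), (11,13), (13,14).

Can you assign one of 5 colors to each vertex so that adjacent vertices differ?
Yes, G is 5-colorable

A valid 5-coloring: color 1: [11, 14]; color 2: [3, 6]; color 3: [4, 7]; color 4: [8, 13].
(χ(G) = 4 ≤ 5.)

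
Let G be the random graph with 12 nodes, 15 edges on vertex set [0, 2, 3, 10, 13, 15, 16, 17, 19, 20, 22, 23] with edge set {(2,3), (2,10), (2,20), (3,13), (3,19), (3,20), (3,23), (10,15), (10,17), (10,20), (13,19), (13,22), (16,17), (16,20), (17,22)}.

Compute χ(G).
χ(G) = 3

Clique number ω(G) = 3 (lower bound: χ ≥ ω).
The clique on [2, 3, 20] has size 3, forcing χ ≥ 3, and the coloring below uses 3 colors, so χ(G) = 3.
A valid 3-coloring: color 1: [0, 3, 10, 16, 22]; color 2: [13, 15, 17, 20, 23]; color 3: [2, 19].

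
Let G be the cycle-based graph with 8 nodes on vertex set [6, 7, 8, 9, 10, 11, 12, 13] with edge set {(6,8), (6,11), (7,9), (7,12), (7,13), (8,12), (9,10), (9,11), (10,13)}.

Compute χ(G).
Clique number ω(G) = 2 (lower bound: χ ≥ ω).
The graph is bipartite (no odd cycle), so 2 colors suffice: χ(G) = 2.
A valid 2-coloring: color 1: [7, 8, 10, 11]; color 2: [6, 9, 12, 13].

χ(G) = 2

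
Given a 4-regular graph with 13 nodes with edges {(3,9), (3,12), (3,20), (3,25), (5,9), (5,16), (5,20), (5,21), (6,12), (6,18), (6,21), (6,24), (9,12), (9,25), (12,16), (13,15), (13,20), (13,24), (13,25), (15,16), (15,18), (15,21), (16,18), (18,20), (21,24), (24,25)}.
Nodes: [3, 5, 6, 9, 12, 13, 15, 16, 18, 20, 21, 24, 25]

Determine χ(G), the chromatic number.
Clique number ω(G) = 3 (lower bound: χ ≥ ω).
Suppose a proper 3-coloring c exists. The clique [3, 9, 12] takes 3 distinct colors; by symmetry let c(3) = 1, c(9) = 2, c(12) = 3.
- Vertex 25: neighbors [3, 9] already have colors [1, 2] ⇒ c(25) = 3.
- Vertex 5: neighbors [9] already have colors [2]; try each remaining color.
- Case c(5) = 1:
  - Vertex 16: neighbors [5, 12] already have colors [1, 3] ⇒ c(16) = 2.
  - Vertex 6: neighbors [12] already have colors [3]; try each remaining color.
  - Case c(6) = 1:
    - Vertex 18: neighbors [6, 16] already have colors [1, 2] ⇒ c(18) = 3.
    - Vertex 15: neighbors [16, 18] already have colors [2, 3] ⇒ c(15) = 1.
    - Vertex 13: neighbors [15, 25] already have colors [1, 3] ⇒ c(13) = 2.
    - Vertex 24: neighbors [6, 13, 25] already have colors [1, 2, 3] — all 3 colors blocked. Contradiction.
  - Case c(6) = 2:
    - Vertex 21: neighbors [5, 6] already have colors [1, 2] ⇒ c(21) = 3.
    - Vertex 15: neighbors [16, 21] already have colors [2, 3] ⇒ c(15) = 1.
    - Vertex 13: neighbors [15, 25] already have colors [1, 3] ⇒ c(13) = 2.
    - Vertex 18: neighbors [15, 6] already have colors [1, 2] ⇒ c(18) = 3.
    - Vertex 20: neighbors [3, 13, 18] already have colors [1, 2, 3] — all 3 colors blocked. Contradiction.
- Case c(5) = 3:
  - Vertex 20: neighbors [3, 5] already have colors [1, 3] ⇒ c(20) = 2.
  - Vertex 13: neighbors [20, 25] already have colors [2, 3] ⇒ c(13) = 1.
  - Vertex 24: neighbors [13, 25] already have colors [1, 3] ⇒ c(24) = 2.
  - Vertex 6: neighbors [24, 12] already have colors [2, 3] ⇒ c(6) = 1.
  - Vertex 21: neighbors [6, 24, 5] already have colors [1, 2, 3] — all 3 colors blocked. Contradiction.
Every case ends in a contradiction, so G has no proper 3-coloring (χ ≥ 4).
The coloring below uses 4 colors, so χ(G) = 4.
A valid 4-coloring: color 1: [12, 15, 20, 25]; color 2: [3, 5, 18, 24]; color 3: [9, 13, 16, 21]; color 4: [6].

χ(G) = 4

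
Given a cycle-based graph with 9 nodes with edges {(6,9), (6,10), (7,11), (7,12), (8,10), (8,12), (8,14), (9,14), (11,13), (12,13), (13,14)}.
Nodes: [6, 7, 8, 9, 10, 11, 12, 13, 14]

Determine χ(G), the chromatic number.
Clique number ω(G) = 2 (lower bound: χ ≥ ω).
Odd cycle [10, 8, 14, 9, 6] needs 3 colors (χ ≥ 3).
The coloring below uses 3 colors, so χ(G) = 3.
A valid 3-coloring: color 1: [6, 7, 8, 13]; color 2: [9, 10, 11, 12]; color 3: [14].

χ(G) = 3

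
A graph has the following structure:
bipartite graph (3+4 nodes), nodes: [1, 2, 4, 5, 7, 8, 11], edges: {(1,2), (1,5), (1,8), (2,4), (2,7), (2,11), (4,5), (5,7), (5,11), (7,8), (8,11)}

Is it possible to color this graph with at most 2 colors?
A valid 2-coloring: color 1: [2, 5, 8]; color 2: [1, 4, 7, 11].
(χ(G) = 2 ≤ 2.)

Yes, G is 2-colorable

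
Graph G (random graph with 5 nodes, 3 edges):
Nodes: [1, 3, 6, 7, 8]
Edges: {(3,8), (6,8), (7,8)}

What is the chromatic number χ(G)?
Clique number ω(G) = 2 (lower bound: χ ≥ ω).
The graph is bipartite (no odd cycle), so 2 colors suffice: χ(G) = 2.
A valid 2-coloring: color 1: [1, 8]; color 2: [3, 6, 7].

χ(G) = 2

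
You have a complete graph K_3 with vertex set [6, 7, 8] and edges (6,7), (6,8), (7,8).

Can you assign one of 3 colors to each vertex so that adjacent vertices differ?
A valid 3-coloring: color 1: [8]; color 2: [7]; color 3: [6].
(χ(G) = 3 ≤ 3.)

Yes, G is 3-colorable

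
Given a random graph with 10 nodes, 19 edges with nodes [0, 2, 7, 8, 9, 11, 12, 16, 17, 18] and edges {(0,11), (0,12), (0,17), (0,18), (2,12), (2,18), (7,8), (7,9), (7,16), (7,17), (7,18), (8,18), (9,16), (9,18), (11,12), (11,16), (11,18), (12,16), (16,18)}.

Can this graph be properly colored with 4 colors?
A valid 4-coloring: color 1: [12, 17, 18]; color 2: [2, 7, 11]; color 3: [0, 8, 16]; color 4: [9].
(χ(G) = 4 ≤ 4.)

Yes, G is 4-colorable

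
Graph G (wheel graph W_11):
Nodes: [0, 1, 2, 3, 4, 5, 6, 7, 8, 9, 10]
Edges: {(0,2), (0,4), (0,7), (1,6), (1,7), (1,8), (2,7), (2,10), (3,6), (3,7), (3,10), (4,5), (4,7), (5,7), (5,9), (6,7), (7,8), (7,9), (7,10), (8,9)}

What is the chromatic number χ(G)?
χ(G) = 3

Clique number ω(G) = 3 (lower bound: χ ≥ ω).
The clique on [0, 2, 7] has size 3, forcing χ ≥ 3, and the coloring below uses 3 colors, so χ(G) = 3.
A valid 3-coloring: color 1: [7]; color 2: [0, 5, 6, 8, 10]; color 3: [1, 2, 3, 4, 9].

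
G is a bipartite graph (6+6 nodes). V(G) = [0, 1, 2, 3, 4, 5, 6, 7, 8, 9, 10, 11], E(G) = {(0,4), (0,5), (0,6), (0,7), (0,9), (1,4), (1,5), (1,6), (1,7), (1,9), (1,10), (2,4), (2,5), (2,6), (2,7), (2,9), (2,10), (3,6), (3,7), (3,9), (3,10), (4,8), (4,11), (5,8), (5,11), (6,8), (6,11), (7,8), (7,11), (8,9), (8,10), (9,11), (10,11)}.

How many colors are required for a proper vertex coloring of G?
χ(G) = 2

Clique number ω(G) = 2 (lower bound: χ ≥ ω).
The graph is bipartite (no odd cycle), so 2 colors suffice: χ(G) = 2.
A valid 2-coloring: color 1: [0, 1, 2, 3, 8, 11]; color 2: [4, 5, 6, 7, 9, 10].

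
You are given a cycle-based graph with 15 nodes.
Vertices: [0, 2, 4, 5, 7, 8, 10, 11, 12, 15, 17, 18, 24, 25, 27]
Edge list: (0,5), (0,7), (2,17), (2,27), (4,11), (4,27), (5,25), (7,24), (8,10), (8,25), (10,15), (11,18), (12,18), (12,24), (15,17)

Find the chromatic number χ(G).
Clique number ω(G) = 2 (lower bound: χ ≥ ω).
Odd cycle [8, 25, 5, 0, 7, 24, 12, 18, 11, 4, 27, 2, 17, 15, 10] needs 3 colors (χ ≥ 3).
The coloring below uses 3 colors, so χ(G) = 3.
A valid 3-coloring: color 1: [5, 7, 8, 11, 12, 15, 27]; color 2: [0, 2, 4, 10, 18, 24, 25]; color 3: [17].

χ(G) = 3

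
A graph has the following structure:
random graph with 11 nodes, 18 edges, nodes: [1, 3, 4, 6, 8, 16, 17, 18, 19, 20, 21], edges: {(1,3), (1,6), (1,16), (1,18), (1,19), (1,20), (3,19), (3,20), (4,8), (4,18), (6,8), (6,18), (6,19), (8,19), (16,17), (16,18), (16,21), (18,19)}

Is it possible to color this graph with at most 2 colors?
The clique on vertices [1, 6, 18, 19] has size 4 > 2, so it alone needs 4 colors.

No, G is not 2-colorable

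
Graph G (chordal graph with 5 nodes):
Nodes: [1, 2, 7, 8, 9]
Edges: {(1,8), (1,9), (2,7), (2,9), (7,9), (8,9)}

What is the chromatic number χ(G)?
χ(G) = 3

Clique number ω(G) = 3 (lower bound: χ ≥ ω).
The clique on [1, 8, 9] has size 3, forcing χ ≥ 3, and the coloring below uses 3 colors, so χ(G) = 3.
A valid 3-coloring: color 1: [9]; color 2: [1, 2]; color 3: [7, 8].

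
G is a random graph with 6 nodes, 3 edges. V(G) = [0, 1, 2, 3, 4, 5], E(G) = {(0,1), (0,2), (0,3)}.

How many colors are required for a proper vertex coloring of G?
Clique number ω(G) = 2 (lower bound: χ ≥ ω).
The graph is bipartite (no odd cycle), so 2 colors suffice: χ(G) = 2.
A valid 2-coloring: color 1: [0, 4, 5]; color 2: [1, 2, 3].

χ(G) = 2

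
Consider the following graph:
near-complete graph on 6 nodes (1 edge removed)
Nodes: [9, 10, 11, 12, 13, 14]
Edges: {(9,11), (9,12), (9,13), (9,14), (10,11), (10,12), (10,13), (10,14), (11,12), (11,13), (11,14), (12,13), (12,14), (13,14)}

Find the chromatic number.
Clique number ω(G) = 5 (lower bound: χ ≥ ω).
The clique on [9, 11, 12, 13, 14] has size 5, forcing χ ≥ 5, and the coloring below uses 5 colors, so χ(G) = 5.
A valid 5-coloring: color 1: [11]; color 2: [14]; color 3: [13]; color 4: [12]; color 5: [9, 10].

χ(G) = 5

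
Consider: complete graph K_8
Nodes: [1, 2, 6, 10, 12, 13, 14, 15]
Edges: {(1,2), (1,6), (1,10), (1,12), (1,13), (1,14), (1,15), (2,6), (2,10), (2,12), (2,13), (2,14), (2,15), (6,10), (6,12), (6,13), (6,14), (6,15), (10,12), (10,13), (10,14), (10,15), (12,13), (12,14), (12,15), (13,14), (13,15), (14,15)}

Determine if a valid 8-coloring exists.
A valid 8-coloring: color 1: [10]; color 2: [15]; color 3: [2]; color 4: [6]; color 5: [14]; color 6: [13]; color 7: [1]; color 8: [12].
(χ(G) = 8 ≤ 8.)

Yes, G is 8-colorable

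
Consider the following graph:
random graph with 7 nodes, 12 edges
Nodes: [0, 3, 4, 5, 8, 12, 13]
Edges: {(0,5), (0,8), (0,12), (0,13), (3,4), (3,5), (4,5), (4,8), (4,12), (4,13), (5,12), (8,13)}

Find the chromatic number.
χ(G) = 3

Clique number ω(G) = 3 (lower bound: χ ≥ ω).
The clique on [0, 8, 13] has size 3, forcing χ ≥ 3, and the coloring below uses 3 colors, so χ(G) = 3.
A valid 3-coloring: color 1: [0, 4]; color 2: [5, 8]; color 3: [3, 12, 13].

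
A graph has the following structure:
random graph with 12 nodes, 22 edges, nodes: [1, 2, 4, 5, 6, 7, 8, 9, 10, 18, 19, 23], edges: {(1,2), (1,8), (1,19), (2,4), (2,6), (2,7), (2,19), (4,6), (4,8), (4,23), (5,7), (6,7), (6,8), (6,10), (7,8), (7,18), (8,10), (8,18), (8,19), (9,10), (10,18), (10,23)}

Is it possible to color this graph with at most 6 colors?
A valid 6-coloring: color 1: [2, 5, 8, 9, 23]; color 2: [1, 4, 7, 10]; color 3: [6, 18, 19].
(χ(G) = 3 ≤ 6.)

Yes, G is 6-colorable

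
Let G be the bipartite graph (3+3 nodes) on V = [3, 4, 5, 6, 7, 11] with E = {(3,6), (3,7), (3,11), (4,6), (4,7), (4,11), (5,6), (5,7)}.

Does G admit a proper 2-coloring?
A valid 2-coloring: color 1: [6, 7, 11]; color 2: [3, 4, 5].
(χ(G) = 2 ≤ 2.)

Yes, G is 2-colorable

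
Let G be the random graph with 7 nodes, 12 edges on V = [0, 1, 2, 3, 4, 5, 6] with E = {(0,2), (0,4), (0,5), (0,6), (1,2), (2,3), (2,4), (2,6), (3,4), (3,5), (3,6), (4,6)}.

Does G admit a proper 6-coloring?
A valid 6-coloring: color 1: [2, 5]; color 2: [1, 4]; color 3: [6]; color 4: [0, 3].
(χ(G) = 4 ≤ 6.)

Yes, G is 6-colorable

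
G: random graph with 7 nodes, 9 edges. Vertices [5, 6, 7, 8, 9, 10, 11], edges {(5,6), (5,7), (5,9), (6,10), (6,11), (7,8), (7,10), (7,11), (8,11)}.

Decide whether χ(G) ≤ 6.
A valid 6-coloring: color 1: [6, 7, 9]; color 2: [5, 8, 10]; color 3: [11].
(χ(G) = 3 ≤ 6.)

Yes, G is 6-colorable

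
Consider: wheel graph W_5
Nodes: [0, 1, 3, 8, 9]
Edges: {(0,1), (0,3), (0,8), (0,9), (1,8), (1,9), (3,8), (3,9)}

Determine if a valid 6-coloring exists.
Yes, G is 6-colorable

A valid 6-coloring: color 1: [0]; color 2: [1, 3]; color 3: [8, 9].
(χ(G) = 3 ≤ 6.)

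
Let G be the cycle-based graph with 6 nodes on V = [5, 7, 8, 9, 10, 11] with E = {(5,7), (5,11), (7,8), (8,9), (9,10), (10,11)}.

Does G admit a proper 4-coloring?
Yes, G is 4-colorable

A valid 4-coloring: color 1: [7, 9, 11]; color 2: [5, 8, 10].
(χ(G) = 2 ≤ 4.)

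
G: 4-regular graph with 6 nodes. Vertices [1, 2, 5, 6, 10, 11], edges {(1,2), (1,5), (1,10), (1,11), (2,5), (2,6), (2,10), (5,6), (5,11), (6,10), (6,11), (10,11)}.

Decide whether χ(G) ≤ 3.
Yes, G is 3-colorable

A valid 3-coloring: color 1: [2, 11]; color 2: [1, 6]; color 3: [5, 10].
(χ(G) = 3 ≤ 3.)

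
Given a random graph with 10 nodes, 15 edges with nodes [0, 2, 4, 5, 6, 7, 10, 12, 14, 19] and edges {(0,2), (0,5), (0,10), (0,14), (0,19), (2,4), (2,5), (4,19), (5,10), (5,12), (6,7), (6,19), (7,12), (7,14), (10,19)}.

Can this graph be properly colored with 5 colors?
Yes, G is 5-colorable

A valid 5-coloring: color 1: [0, 4, 6, 12]; color 2: [5, 7, 19]; color 3: [2, 10, 14].
(χ(G) = 3 ≤ 5.)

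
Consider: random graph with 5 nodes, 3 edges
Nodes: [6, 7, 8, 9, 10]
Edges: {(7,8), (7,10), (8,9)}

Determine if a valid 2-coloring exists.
Yes, G is 2-colorable

A valid 2-coloring: color 1: [6, 8, 10]; color 2: [7, 9].
(χ(G) = 2 ≤ 2.)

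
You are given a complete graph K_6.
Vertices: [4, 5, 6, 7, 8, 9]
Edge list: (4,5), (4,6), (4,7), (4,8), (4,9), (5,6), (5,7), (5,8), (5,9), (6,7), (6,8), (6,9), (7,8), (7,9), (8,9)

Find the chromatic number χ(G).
Clique number ω(G) = 6 (lower bound: χ ≥ ω).
The clique on [4, 5, 6, 7, 8, 9] has size 6, forcing χ ≥ 6, and the coloring below uses 6 colors, so χ(G) = 6.
A valid 6-coloring: color 1: [8]; color 2: [5]; color 3: [7]; color 4: [4]; color 5: [9]; color 6: [6].

χ(G) = 6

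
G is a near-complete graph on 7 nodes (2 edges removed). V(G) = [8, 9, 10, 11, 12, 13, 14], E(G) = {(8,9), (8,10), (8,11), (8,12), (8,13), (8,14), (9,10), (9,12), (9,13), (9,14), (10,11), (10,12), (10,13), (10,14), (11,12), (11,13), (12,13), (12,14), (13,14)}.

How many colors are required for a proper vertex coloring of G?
χ(G) = 6

Clique number ω(G) = 6 (lower bound: χ ≥ ω).
The clique on [8, 9, 10, 12, 13, 14] has size 6, forcing χ ≥ 6, and the coloring below uses 6 colors, so χ(G) = 6.
A valid 6-coloring: color 1: [12]; color 2: [8]; color 3: [10]; color 4: [13]; color 5: [9, 11]; color 6: [14].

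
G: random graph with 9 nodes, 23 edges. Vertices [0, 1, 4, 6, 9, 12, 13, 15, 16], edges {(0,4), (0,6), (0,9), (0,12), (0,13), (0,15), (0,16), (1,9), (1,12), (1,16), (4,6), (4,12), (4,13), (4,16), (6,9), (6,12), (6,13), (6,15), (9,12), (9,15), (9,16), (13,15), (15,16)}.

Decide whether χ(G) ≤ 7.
A valid 7-coloring: color 1: [0, 1]; color 2: [6, 16]; color 3: [9, 13]; color 4: [12, 15]; color 5: [4].
(χ(G) = 5 ≤ 7.)

Yes, G is 7-colorable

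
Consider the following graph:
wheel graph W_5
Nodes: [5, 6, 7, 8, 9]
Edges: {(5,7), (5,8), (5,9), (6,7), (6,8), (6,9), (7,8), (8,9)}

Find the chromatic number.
Clique number ω(G) = 3 (lower bound: χ ≥ ω).
The clique on [5, 8, 9] has size 3, forcing χ ≥ 3, and the coloring below uses 3 colors, so χ(G) = 3.
A valid 3-coloring: color 1: [8]; color 2: [7, 9]; color 3: [5, 6].

χ(G) = 3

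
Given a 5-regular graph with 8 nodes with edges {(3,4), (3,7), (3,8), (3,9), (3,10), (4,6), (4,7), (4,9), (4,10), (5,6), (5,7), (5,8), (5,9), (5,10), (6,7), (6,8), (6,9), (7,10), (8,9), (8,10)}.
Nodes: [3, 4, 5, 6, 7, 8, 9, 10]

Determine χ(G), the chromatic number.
χ(G) = 4

Clique number ω(G) = 4 (lower bound: χ ≥ ω).
The clique on [3, 4, 7, 10] has size 4, forcing χ ≥ 4, and the coloring below uses 4 colors, so χ(G) = 4.
A valid 4-coloring: color 1: [7, 8]; color 2: [4, 5]; color 3: [3, 6]; color 4: [9, 10].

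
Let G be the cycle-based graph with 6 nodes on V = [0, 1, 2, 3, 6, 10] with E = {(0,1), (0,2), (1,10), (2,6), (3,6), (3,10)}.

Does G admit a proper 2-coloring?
A valid 2-coloring: color 1: [1, 2, 3]; color 2: [0, 6, 10].
(χ(G) = 2 ≤ 2.)

Yes, G is 2-colorable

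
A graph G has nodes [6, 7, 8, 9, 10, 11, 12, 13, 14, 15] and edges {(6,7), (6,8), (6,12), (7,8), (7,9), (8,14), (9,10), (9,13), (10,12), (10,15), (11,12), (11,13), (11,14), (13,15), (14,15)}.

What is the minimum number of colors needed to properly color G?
Clique number ω(G) = 3 (lower bound: χ ≥ ω).
The clique on [6, 7, 8] has size 3, forcing χ ≥ 3, and the coloring below uses 3 colors, so χ(G) = 3.
A valid 3-coloring: color 1: [7, 12, 13, 14]; color 2: [6, 9, 11, 15]; color 3: [8, 10].

χ(G) = 3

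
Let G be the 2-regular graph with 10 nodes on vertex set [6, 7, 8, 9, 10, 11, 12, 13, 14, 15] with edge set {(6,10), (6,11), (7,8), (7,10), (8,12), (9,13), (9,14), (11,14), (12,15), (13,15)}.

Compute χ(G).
χ(G) = 2

Clique number ω(G) = 2 (lower bound: χ ≥ ω).
The graph is bipartite (no odd cycle), so 2 colors suffice: χ(G) = 2.
A valid 2-coloring: color 1: [8, 9, 10, 11, 15]; color 2: [6, 7, 12, 13, 14].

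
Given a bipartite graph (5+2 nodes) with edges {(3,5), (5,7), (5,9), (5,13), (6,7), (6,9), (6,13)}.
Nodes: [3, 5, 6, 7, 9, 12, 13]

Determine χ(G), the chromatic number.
Clique number ω(G) = 2 (lower bound: χ ≥ ω).
The graph is bipartite (no odd cycle), so 2 colors suffice: χ(G) = 2.
A valid 2-coloring: color 1: [5, 6, 12]; color 2: [3, 7, 9, 13].

χ(G) = 2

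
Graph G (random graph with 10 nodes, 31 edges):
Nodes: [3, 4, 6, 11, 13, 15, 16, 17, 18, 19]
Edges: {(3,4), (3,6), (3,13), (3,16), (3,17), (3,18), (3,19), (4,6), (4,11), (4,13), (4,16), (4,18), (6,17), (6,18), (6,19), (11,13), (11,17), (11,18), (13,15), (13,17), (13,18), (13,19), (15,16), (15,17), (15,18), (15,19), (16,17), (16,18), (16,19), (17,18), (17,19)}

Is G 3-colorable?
No, G is not 3-colorable

The clique on vertices [11, 13, 17, 18] has size 4 > 3, so it alone needs 4 colors.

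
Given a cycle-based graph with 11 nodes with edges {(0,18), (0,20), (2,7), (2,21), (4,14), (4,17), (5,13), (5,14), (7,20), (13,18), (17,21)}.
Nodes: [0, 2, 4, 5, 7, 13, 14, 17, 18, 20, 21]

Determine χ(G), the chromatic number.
χ(G) = 3

Clique number ω(G) = 2 (lower bound: χ ≥ ω).
Odd cycle [0, 18, 13, 5, 14, 4, 17, 21, 2, 7, 20] needs 3 colors (χ ≥ 3).
The coloring below uses 3 colors, so χ(G) = 3.
A valid 3-coloring: color 1: [0, 7, 13, 14, 17]; color 2: [4, 5, 18, 20, 21]; color 3: [2].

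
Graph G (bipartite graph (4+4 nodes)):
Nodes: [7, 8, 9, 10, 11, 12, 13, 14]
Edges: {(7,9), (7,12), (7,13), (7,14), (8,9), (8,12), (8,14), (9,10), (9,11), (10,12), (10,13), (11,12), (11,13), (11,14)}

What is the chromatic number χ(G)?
Clique number ω(G) = 2 (lower bound: χ ≥ ω).
The graph is bipartite (no odd cycle), so 2 colors suffice: χ(G) = 2.
A valid 2-coloring: color 1: [7, 8, 10, 11]; color 2: [9, 12, 13, 14].

χ(G) = 2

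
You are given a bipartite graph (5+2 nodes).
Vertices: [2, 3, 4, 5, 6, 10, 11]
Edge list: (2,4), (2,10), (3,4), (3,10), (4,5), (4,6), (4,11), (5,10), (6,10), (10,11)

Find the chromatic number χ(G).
Clique number ω(G) = 2 (lower bound: χ ≥ ω).
The graph is bipartite (no odd cycle), so 2 colors suffice: χ(G) = 2.
A valid 2-coloring: color 1: [4, 10]; color 2: [2, 3, 5, 6, 11].

χ(G) = 2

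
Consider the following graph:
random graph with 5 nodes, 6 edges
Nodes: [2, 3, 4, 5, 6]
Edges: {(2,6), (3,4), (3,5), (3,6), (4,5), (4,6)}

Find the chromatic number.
χ(G) = 3

Clique number ω(G) = 3 (lower bound: χ ≥ ω).
The clique on [3, 4, 5] has size 3, forcing χ ≥ 3, and the coloring below uses 3 colors, so χ(G) = 3.
A valid 3-coloring: color 1: [2, 4]; color 2: [3]; color 3: [5, 6].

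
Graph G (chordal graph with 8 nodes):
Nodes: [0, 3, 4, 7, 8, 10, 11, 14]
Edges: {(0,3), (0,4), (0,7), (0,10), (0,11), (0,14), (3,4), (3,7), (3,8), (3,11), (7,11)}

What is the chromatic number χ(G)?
χ(G) = 4

Clique number ω(G) = 4 (lower bound: χ ≥ ω).
The clique on [0, 3, 7, 11] has size 4, forcing χ ≥ 4, and the coloring below uses 4 colors, so χ(G) = 4.
A valid 4-coloring: color 1: [0, 8]; color 2: [3, 10, 14]; color 3: [4, 11]; color 4: [7].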